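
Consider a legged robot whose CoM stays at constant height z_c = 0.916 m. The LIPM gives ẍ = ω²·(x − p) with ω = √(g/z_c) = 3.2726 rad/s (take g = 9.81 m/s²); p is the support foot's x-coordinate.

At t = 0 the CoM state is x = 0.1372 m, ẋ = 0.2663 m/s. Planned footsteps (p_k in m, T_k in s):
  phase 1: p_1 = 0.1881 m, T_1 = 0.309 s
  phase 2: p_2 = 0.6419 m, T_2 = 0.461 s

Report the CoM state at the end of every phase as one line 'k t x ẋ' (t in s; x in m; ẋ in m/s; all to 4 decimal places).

1 0.3090 0.2059 0.2158
2 0.7700 -0.2500 -2.5555

phase 1: p=0.1881, T=0.309, ωT=1.011233, cosh=1.556380, sinh=1.192610; start (x,ẋ)=(0.137200, 0.266300) → end (x,ẋ)=(0.205926, 0.215805)
phase 2: p=0.6419, T=0.461, ωT=1.508669, cosh=2.370956, sinh=2.149752; start (x,ẋ)=(0.205926, 0.215805) → end (x,ẋ)=(-0.250014, -2.555535)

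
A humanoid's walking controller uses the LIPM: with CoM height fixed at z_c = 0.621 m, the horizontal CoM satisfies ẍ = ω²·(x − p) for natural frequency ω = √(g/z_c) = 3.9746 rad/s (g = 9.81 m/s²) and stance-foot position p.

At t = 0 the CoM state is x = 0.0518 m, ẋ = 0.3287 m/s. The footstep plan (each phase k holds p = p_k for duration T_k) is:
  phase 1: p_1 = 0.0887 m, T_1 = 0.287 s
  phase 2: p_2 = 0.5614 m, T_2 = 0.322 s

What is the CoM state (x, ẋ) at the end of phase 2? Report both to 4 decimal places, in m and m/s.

x = -0.1019, ẋ = -2.0716

phase 1: p=0.0887, T=0.287, ωT=1.140710, cosh=1.724291, sinh=1.404699; start (x,ẋ)=(0.051800, 0.328700) → end (x,ẋ)=(0.141242, 0.360757)
phase 2: p=0.5614, T=0.322, ωT=1.279821, cosh=1.937042, sinh=1.658955; start (x,ẋ)=(0.141242, 0.360757) → end (x,ẋ)=(-0.101886, -2.071583)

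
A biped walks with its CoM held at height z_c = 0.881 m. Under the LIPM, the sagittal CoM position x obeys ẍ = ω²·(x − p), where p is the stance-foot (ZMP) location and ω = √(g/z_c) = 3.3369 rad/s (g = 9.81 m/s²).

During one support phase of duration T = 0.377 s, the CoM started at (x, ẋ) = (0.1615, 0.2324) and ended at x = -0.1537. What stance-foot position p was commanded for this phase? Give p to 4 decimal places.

ωT = 3.3369·0.377 = 1.258011; cosh(ωT) = 1.901318, sinh(ωT) = 1.617099
x(T) = p + (x₀−p)·cosh(ωT) + (ẋ₀/ω)·sinh(ωT) ⇒ p·(1 − cosh) = x(T) − x₀·cosh − (ẋ₀/ω)·sinh
numerator   = -0.1537 − (0.1615)·1.901318 − (0.2324/3.3369)·1.617099 = -0.573387
denominator = 1 − 1.901318 = -0.901318
p = -0.573387 / -0.901318 = 0.6362

p = 0.6362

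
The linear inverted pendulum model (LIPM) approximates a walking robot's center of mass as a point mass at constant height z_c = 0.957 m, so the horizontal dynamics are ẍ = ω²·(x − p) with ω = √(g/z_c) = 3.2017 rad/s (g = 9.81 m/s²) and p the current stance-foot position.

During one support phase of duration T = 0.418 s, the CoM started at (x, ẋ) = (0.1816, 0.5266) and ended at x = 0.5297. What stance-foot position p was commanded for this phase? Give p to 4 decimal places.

ωT = 3.2017·0.418 = 1.338311; cosh(ωT) = 2.037443, sinh(ωT) = 1.775154
x(T) = p + (x₀−p)·cosh(ωT) + (ẋ₀/ω)·sinh(ωT) ⇒ p·(1 − cosh) = x(T) − x₀·cosh − (ẋ₀/ω)·sinh
numerator   = 0.5297 − (0.1816)·2.037443 − (0.5266/3.2017)·1.775154 = -0.132268
denominator = 1 − 2.037443 = -1.037443
p = -0.132268 / -1.037443 = 0.1275

p = 0.1275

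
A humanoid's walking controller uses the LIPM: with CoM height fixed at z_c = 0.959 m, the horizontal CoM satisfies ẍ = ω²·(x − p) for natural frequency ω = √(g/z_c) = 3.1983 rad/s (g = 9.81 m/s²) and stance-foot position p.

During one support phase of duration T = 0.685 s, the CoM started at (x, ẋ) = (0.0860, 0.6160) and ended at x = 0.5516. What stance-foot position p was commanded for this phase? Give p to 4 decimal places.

p = 0.1951

ωT = 3.1983·0.685 = 2.190836; cosh(ωT) = 4.527252, sinh(ωT) = 4.415429
x(T) = p + (x₀−p)·cosh(ωT) + (ẋ₀/ω)·sinh(ωT) ⇒ p·(1 − cosh) = x(T) − x₀·cosh − (ẋ₀/ω)·sinh
numerator   = 0.5516 − (0.0860)·4.527252 − (0.6160/3.1983)·4.415429 = -0.688166
denominator = 1 − 4.527252 = -3.527252
p = -0.688166 / -3.527252 = 0.1951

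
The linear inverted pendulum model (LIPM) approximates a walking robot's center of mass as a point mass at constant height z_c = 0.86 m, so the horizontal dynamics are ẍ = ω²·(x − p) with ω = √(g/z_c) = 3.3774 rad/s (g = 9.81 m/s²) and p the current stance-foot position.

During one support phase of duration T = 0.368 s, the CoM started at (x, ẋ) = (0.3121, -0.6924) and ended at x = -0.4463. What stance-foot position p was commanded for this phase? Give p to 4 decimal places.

p = 0.8055

ωT = 3.3774·0.368 = 1.242883; cosh(ωT) = 1.877071, sinh(ωT) = 1.588520
x(T) = p + (x₀−p)·cosh(ωT) + (ẋ₀/ω)·sinh(ωT) ⇒ p·(1 − cosh) = x(T) − x₀·cosh − (ẋ₀/ω)·sinh
numerator   = -0.4463 − (0.3121)·1.877071 − (-0.6924/3.3774)·1.588520 = -0.706472
denominator = 1 − 1.877071 = -0.877071
p = -0.706472 / -0.877071 = 0.8055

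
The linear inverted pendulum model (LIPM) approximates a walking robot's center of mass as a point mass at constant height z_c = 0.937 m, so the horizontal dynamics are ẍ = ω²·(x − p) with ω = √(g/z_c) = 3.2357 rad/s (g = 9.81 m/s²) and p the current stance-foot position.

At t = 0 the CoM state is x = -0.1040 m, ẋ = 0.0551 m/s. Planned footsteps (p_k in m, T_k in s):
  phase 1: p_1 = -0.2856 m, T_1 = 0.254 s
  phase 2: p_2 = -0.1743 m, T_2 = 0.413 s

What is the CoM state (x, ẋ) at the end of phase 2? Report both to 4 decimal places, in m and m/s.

x = 0.4685, ẋ = 2.1129

phase 1: p=-0.2856, T=0.254, ωT=0.821868, cosh=1.357177, sinh=0.917567; start (x,ẋ)=(-0.104000, 0.055100) → end (x,ẋ)=(-0.023512, 0.613946)
phase 2: p=-0.1743, T=0.413, ωT=1.336344, cosh=2.033956, sinh=1.771151; start (x,ẋ)=(-0.023512, 0.613946) → end (x,ẋ)=(0.468458, 2.112894)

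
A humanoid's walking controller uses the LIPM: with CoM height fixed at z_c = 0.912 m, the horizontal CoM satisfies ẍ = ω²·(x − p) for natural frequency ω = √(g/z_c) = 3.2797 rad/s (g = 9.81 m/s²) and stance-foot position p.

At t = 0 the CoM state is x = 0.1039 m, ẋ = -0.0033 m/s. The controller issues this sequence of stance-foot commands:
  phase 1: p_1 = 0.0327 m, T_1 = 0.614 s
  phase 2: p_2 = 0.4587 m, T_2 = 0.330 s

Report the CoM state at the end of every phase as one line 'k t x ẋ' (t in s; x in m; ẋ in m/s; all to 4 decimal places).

1 0.6140 0.3004 0.8465
2 0.9440 0.5355 0.7146

phase 1: p=0.0327, T=0.614, ωT=2.013736, cosh=3.812370, sinh=3.678881; start (x,ẋ)=(0.103900, -0.003300) → end (x,ẋ)=(0.300439, 0.846492)
phase 2: p=0.4587, T=0.330, ωT=1.082301, cosh=1.645139, sinh=1.306324; start (x,ẋ)=(0.300439, 0.846492) → end (x,ẋ)=(0.535501, 0.714551)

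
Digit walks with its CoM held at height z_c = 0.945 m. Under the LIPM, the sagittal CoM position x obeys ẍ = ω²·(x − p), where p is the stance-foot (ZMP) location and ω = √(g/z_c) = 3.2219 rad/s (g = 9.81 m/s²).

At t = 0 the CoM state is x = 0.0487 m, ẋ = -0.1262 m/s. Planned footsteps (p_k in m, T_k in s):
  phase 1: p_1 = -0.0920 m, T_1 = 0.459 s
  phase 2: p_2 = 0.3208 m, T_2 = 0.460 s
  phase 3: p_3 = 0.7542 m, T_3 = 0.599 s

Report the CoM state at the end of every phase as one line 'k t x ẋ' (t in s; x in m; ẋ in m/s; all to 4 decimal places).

1 0.4590 0.1512 0.6517
2 0.9190 0.3506 0.3680
3 1.5180 -0.2803 -3.0908

phase 1: p=-0.0920, T=0.459, ωT=1.478852, cosh=2.307903, sinh=2.080003; start (x,ẋ)=(0.048700, -0.126200) → end (x,ẋ)=(0.151249, 0.651653)
phase 2: p=0.3208, T=0.460, ωT=1.482074, cosh=2.314616, sinh=2.087450; start (x,ẋ)=(0.151249, 0.651653) → end (x,ẋ)=(0.350557, 0.368003)
phase 3: p=0.7542, T=0.599, ωT=1.929918, cosh=3.517053, sinh=3.371893; start (x,ẋ)=(0.350557, 0.368003) → end (x,ẋ)=(-0.280298, -3.090849)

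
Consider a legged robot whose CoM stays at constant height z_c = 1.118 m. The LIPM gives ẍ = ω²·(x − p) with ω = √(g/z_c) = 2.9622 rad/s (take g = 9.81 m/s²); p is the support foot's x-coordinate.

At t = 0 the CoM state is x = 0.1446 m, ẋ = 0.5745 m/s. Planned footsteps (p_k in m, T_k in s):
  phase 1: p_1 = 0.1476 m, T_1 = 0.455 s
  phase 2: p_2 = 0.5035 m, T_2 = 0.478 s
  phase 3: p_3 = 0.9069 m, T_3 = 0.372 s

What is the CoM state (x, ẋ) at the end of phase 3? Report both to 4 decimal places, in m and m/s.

x = 2.5668, ẋ = 5.4111

phase 1: p=0.1476, T=0.455, ωT=1.347801, cosh=2.054382, sinh=1.794571; start (x,ẋ)=(0.144600, 0.574500) → end (x,ẋ)=(0.489483, 1.164295)
phase 2: p=0.5035, T=0.478, ωT=1.415932, cosh=2.181511, sinh=1.938812; start (x,ẋ)=(0.489483, 1.164295) → end (x,ẋ)=(1.234972, 2.459417)
phase 3: p=0.9069, T=0.372, ωT=1.101938, cosh=1.671111, sinh=1.338884; start (x,ẋ)=(1.234972, 2.459417) → end (x,ẋ)=(2.566776, 5.411106)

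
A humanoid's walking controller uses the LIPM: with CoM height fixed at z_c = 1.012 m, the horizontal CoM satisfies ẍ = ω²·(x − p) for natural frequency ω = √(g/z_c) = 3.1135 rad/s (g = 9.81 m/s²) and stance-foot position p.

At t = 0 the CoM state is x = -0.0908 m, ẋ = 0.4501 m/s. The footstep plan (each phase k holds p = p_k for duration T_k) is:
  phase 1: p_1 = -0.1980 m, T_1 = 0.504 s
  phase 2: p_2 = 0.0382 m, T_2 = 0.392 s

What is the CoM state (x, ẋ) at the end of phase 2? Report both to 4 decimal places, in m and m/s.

x = 1.6508, ẋ = 5.2451

phase 1: p=-0.1980, T=0.504, ωT=1.569204, cosh=2.505517, sinh=2.297306; start (x,ẋ)=(-0.090800, 0.450100) → end (x,ẋ)=(0.402699, 1.894499)
phase 2: p=0.0382, T=0.392, ωT=1.220492, cosh=1.841970, sinh=1.546885; start (x,ẋ)=(0.402699, 1.894499) → end (x,ẋ)=(1.650843, 5.245120)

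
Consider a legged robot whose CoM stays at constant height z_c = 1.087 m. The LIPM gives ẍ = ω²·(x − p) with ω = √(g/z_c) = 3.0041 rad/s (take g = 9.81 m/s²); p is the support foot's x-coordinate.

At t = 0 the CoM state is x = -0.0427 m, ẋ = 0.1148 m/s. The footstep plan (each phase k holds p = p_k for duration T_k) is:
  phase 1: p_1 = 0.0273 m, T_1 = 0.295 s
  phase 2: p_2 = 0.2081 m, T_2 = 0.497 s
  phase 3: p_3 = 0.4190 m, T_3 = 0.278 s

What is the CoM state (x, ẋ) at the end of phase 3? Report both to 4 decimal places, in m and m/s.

x = -1.2038, ẋ = -4.5341

phase 1: p=0.0273, T=0.295, ωT=0.886209, cosh=1.419066, sinh=1.006851; start (x,ẋ)=(-0.042700, 0.114800) → end (x,ẋ)=(-0.033558, -0.048819)
phase 2: p=0.2081, T=0.497, ωT=1.493038, cosh=2.337642, sinh=2.112953; start (x,ẋ)=(-0.033558, -0.048819) → end (x,ẋ)=(-0.391148, -1.648053)
phase 3: p=0.4190, T=0.278, ωT=0.835140, cosh=1.369475, sinh=0.935661; start (x,ẋ)=(-0.391148, -1.648053) → end (x,ẋ)=(-1.203782, -4.534147)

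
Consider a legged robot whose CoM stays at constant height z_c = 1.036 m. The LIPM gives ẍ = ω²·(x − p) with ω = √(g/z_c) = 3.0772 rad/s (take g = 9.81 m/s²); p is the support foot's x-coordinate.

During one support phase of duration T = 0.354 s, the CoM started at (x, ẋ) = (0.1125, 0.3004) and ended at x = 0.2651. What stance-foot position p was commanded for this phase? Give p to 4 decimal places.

p = 0.0759

ωT = 3.0772·0.354 = 1.089329; cosh(ωT) = 1.654360, sinh(ωT) = 1.317918
x(T) = p + (x₀−p)·cosh(ωT) + (ẋ₀/ω)·sinh(ωT) ⇒ p·(1 − cosh) = x(T) − x₀·cosh − (ẋ₀/ω)·sinh
numerator   = 0.2651 − (0.1125)·1.654360 − (0.3004/3.0772)·1.317918 = -0.049672
denominator = 1 − 1.654360 = -0.654360
p = -0.049672 / -0.654360 = 0.0759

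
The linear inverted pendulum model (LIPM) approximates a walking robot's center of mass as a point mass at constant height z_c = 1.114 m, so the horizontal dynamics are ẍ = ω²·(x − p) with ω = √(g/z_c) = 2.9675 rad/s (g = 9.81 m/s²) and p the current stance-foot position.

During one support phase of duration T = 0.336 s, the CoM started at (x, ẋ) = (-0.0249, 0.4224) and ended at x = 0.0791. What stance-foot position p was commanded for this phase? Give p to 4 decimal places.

p = 0.0912

ωT = 2.9675·0.336 = 0.997080; cosh(ωT) = 1.539656, sinh(ωT) = 1.170700
x(T) = p + (x₀−p)·cosh(ωT) + (ẋ₀/ω)·sinh(ωT) ⇒ p·(1 − cosh) = x(T) − x₀·cosh − (ẋ₀/ω)·sinh
numerator   = 0.0791 − (-0.0249)·1.539656 − (0.4224/2.9675)·1.170700 = -0.049202
denominator = 1 − 1.539656 = -0.539656
p = -0.049202 / -0.539656 = 0.0912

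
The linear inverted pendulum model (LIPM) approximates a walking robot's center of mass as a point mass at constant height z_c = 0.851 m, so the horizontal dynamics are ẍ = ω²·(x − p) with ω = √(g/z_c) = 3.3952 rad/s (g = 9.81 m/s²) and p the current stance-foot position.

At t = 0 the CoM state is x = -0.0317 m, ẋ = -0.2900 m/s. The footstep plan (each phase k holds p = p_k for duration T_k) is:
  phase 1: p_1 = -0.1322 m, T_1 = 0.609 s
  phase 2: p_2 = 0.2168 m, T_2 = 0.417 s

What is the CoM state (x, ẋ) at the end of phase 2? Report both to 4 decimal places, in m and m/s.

x = -0.2959, ẋ = -1.4725

phase 1: p=-0.1322, T=0.609, ωT=2.067677, cosh=4.016456, sinh=3.889977; start (x,ẋ)=(-0.031700, -0.290000) → end (x,ẋ)=(-0.060807, 0.162556)
phase 2: p=0.2168, T=0.417, ωT=1.415798, cosh=2.181253, sinh=1.938521; start (x,ẋ)=(-0.060807, 0.162556) → end (x,ẋ)=(-0.295919, -1.472543)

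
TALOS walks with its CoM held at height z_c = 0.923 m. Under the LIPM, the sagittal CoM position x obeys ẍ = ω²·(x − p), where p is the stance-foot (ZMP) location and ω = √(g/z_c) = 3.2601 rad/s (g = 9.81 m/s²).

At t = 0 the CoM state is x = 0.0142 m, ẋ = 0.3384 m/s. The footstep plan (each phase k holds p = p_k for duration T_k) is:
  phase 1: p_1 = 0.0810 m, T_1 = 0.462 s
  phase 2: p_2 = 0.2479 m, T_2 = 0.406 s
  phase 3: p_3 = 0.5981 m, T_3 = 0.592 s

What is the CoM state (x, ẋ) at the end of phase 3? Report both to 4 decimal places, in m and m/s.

x = -0.6382, ẋ = -3.8391

phase 1: p=0.0810, T=0.462, ωT=1.506166, cosh=2.365584, sinh=2.143825; start (x,ẋ)=(0.014200, 0.338400) → end (x,ẋ)=(0.145509, 0.333643)
phase 2: p=0.2479, T=0.406, ωT=1.323601, cosh=2.011550, sinh=1.745375; start (x,ẋ)=(0.145509, 0.333643) → end (x,ẋ)=(0.220560, 0.088525)
phase 3: p=0.5981, T=0.592, ωT=1.929979, cosh=3.517259, sinh=3.372108; start (x,ẋ)=(0.220560, 0.088525) → end (x,ẋ)=(-0.638241, -3.839091)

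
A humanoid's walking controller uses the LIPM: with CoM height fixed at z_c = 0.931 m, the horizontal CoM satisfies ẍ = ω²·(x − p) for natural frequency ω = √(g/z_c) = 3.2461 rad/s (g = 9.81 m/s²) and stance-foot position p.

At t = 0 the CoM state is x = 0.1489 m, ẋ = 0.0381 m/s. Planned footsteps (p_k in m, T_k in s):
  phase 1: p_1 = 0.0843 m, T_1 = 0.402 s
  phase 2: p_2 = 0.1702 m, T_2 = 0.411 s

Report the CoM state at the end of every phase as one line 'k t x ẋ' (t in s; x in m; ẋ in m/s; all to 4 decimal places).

1 0.4020 0.2322 0.4336
2 0.8130 0.5321 1.2359

phase 1: p=0.0843, T=0.402, ωT=1.304932, cosh=1.979315, sinh=1.708124; start (x,ẋ)=(0.148900, 0.038100) → end (x,ẋ)=(0.232212, 0.433602)
phase 2: p=0.1702, T=0.411, ωT=1.334147, cosh=2.030070, sinh=1.766687; start (x,ẋ)=(0.232212, 0.433602) → end (x,ẋ)=(0.532077, 1.235873)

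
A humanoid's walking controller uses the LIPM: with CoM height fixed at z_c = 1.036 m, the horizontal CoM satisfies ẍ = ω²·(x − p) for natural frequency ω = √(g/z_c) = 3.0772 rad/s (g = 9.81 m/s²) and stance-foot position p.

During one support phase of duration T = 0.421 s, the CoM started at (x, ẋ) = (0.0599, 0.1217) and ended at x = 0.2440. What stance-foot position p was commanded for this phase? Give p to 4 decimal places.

p = -0.0618

ωT = 3.0772·0.421 = 1.295501; cosh(ωT) = 1.963293, sinh(ωT) = 1.689533
x(T) = p + (x₀−p)·cosh(ωT) + (ẋ₀/ω)·sinh(ωT) ⇒ p·(1 − cosh) = x(T) − x₀·cosh − (ẋ₀/ω)·sinh
numerator   = 0.2440 − (0.0599)·1.963293 − (0.1217/3.0772)·1.689533 = 0.059579
denominator = 1 − 1.963293 = -0.963293
p = 0.059579 / -0.963293 = -0.0618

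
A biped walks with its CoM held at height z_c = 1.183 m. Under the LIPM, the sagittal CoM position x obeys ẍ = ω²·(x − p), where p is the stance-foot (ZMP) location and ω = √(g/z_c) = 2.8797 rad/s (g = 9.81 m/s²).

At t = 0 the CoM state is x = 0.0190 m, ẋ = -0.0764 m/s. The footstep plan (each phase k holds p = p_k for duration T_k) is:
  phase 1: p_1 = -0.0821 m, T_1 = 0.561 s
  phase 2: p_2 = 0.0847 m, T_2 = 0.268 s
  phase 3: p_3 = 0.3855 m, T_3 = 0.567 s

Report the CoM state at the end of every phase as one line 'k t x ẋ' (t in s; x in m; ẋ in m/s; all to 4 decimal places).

1 0.5610 0.1181 0.5036
2 0.8290 0.2774 0.7431
3 1.3960 0.7334 1.2078

phase 1: p=-0.0821, T=0.561, ωT=1.615512, cosh=2.614625, sinh=2.415836; start (x,ẋ)=(0.019000, -0.076400) → end (x,ẋ)=(0.118145, 0.503584)
phase 2: p=0.0847, T=0.268, ωT=0.771760, cosh=1.312884, sinh=0.850685; start (x,ẋ)=(0.118145, 0.503584) → end (x,ẋ)=(0.277372, 0.743078)
phase 3: p=0.3855, T=0.567, ωT=1.632790, cosh=2.656759, sinh=2.461375; start (x,ẋ)=(0.277372, 0.743078) → end (x,ẋ)=(0.733364, 1.207767)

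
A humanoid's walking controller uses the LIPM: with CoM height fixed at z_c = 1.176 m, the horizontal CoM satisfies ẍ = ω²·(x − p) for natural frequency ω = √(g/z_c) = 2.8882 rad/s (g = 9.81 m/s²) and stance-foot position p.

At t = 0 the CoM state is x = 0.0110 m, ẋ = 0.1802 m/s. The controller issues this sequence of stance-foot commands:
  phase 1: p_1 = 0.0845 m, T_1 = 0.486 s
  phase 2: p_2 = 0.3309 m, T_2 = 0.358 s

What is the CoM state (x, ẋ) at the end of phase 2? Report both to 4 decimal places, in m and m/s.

phase 1: p=0.0845, T=0.486, ωT=1.403665, cosh=2.157893, sinh=1.912198; start (x,ẋ)=(0.011000, 0.180200) → end (x,ẋ)=(0.045200, -0.017074)
phase 2: p=0.3309, T=0.358, ωT=1.033976, cosh=1.583907, sinh=1.228317; start (x,ẋ)=(0.045200, -0.017074) → end (x,ẋ)=(-0.128883, -1.040599)

x = -0.1289, ẋ = -1.0406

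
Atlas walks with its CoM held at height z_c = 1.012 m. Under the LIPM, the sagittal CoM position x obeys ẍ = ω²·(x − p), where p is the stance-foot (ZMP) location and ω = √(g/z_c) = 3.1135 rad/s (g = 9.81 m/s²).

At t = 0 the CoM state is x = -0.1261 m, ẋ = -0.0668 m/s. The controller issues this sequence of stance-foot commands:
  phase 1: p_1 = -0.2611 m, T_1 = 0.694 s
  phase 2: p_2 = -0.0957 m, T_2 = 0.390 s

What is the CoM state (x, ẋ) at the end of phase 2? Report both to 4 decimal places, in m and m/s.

x = 1.2631, ẋ = 4.3669

phase 1: p=-0.2611, T=0.694, ωT=2.160769, cosh=4.396522, sinh=4.281286; start (x,ẋ)=(-0.126100, -0.066800) → end (x,ẋ)=(0.240576, 1.505833)
phase 2: p=-0.0957, T=0.390, ωT=1.214265, cosh=1.832373, sinh=1.535445; start (x,ẋ)=(0.240576, 1.505833) → end (x,ẋ)=(1.263095, 4.366850)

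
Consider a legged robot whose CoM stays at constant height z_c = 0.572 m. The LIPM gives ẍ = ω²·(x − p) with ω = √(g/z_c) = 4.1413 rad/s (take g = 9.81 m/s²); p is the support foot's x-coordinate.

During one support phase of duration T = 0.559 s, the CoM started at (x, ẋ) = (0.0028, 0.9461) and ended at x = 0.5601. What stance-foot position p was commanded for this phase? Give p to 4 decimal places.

p = 0.1458

ωT = 4.1413·0.559 = 2.314987; cosh(ωT) = 5.111778, sinh(ωT) = 5.013010
x(T) = p + (x₀−p)·cosh(ωT) + (ẋ₀/ω)·sinh(ωT) ⇒ p·(1 − cosh) = x(T) − x₀·cosh − (ẋ₀/ω)·sinh
numerator   = 0.5601 − (0.0028)·5.111778 − (0.9461/4.1413)·5.013010 = -0.599459
denominator = 1 − 5.111778 = -4.111778
p = -0.599459 / -4.111778 = 0.1458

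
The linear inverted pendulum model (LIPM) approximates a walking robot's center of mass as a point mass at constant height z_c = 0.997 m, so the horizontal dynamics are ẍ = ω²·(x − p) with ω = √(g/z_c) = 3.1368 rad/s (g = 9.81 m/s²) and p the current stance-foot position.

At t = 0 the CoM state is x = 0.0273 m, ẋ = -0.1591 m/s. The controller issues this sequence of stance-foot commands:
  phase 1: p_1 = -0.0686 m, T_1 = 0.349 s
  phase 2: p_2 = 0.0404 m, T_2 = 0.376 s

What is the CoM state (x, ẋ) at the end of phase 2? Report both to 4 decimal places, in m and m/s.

x = 0.0735, ẋ = 0.1616

phase 1: p=-0.0686, T=0.349, ωT=1.094743, cosh=1.661520, sinh=1.326895; start (x,ẋ)=(0.027300, -0.159100) → end (x,ẋ)=(0.023439, 0.134807)
phase 2: p=0.0404, T=0.376, ωT=1.179437, cosh=1.779997, sinh=1.472545; start (x,ẋ)=(0.023439, 0.134807) → end (x,ẋ)=(0.073494, 0.161613)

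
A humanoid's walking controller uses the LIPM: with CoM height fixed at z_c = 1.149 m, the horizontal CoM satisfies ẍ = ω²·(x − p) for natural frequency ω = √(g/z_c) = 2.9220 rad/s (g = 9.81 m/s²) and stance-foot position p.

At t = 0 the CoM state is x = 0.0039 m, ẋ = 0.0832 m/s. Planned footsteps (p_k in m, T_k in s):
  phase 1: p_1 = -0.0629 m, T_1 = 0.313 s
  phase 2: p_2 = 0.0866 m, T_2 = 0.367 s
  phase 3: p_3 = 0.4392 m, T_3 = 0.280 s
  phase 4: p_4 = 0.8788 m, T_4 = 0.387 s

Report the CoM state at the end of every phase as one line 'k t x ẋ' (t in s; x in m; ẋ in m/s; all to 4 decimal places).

phase 1: p=-0.0629, T=0.313, ωT=0.914586, cosh=1.448212, sinh=1.047530; start (x,ẋ)=(0.003900, 0.083200) → end (x,ẋ)=(0.063668, 0.324958)
phase 2: p=0.0866, T=0.367, ωT=1.072374, cosh=1.632252, sinh=1.290057; start (x,ẋ)=(0.063668, 0.324958) → end (x,ẋ)=(0.192637, 0.443969)
phase 3: p=0.4392, T=0.280, ωT=0.818160, cosh=1.353784, sinh=0.912542; start (x,ẋ)=(0.192637, 0.443969) → end (x,ẋ)=(0.244058, -0.056410)
phase 4: p=0.8788, T=0.387, ωT=1.130814, cosh=1.710474, sinh=1.387703; start (x,ẋ)=(0.244058, -0.056410) → end (x,ẋ)=(-0.233699, -2.670282)

1 0.3130 0.0637 0.3250
2 0.6800 0.1926 0.4440
3 0.9600 0.2441 -0.0564
4 1.3470 -0.2337 -2.6703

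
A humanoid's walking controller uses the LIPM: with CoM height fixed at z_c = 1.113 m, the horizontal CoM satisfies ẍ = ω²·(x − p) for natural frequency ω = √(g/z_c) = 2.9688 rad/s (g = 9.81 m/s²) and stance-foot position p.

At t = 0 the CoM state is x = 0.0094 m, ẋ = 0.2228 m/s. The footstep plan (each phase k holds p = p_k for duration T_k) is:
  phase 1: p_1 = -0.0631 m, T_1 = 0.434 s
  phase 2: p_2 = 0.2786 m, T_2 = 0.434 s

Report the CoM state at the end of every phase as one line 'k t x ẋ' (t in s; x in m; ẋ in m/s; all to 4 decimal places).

phase 1: p=-0.0631, T=0.434, ωT=1.288459, cosh=1.951444, sinh=1.675749; start (x,ẋ)=(0.009400, 0.222800) → end (x,ẋ)=(0.204140, 0.795467)
phase 2: p=0.2786, T=0.434, ωT=1.288459, cosh=1.951444, sinh=1.675749; start (x,ẋ)=(0.204140, 0.795467) → end (x,ẋ)=(0.582299, 1.181873)

1 0.4340 0.2041 0.7955
2 0.8680 0.5823 1.1819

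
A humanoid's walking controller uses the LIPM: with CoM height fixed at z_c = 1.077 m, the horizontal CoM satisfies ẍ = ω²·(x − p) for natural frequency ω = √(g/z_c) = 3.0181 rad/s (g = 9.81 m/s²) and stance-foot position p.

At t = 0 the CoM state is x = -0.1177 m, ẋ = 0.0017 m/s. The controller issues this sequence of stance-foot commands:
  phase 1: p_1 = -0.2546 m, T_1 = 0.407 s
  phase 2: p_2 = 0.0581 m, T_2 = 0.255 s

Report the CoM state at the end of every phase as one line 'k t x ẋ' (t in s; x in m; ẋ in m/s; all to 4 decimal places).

1 0.4070 0.0001 0.6483
2 0.6620 0.1642 0.7016

phase 1: p=-0.2546, T=0.407, ωT=1.228367, cosh=1.854208, sinh=1.561438; start (x,ẋ)=(-0.117700, 0.001700) → end (x,ẋ)=(0.000121, 0.648304)
phase 2: p=0.0581, T=0.255, ωT=0.769616, cosh=1.311064, sinh=0.847872; start (x,ẋ)=(0.000121, 0.648304) → end (x,ẋ)=(0.164213, 0.701600)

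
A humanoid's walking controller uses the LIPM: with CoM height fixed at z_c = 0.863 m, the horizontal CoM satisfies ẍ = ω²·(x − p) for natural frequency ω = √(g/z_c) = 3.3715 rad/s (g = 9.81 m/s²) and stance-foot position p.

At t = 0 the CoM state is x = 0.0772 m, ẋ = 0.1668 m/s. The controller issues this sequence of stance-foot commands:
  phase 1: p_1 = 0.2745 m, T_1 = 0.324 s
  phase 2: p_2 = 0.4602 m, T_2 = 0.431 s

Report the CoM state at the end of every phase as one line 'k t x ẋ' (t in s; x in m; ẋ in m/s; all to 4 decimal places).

1 0.3240 0.0128 -0.6034
2 0.7550 -0.9106 -4.4100

phase 1: p=0.2745, T=0.324, ωT=1.092366, cosh=1.658371, sinh=1.322949; start (x,ẋ)=(0.077200, 0.166800) → end (x,ẋ)=(0.012754, -0.603405)
phase 2: p=0.4602, T=0.431, ωT=1.453117, cosh=2.255131, sinh=2.021290; start (x,ẋ)=(0.012754, -0.603405) → end (x,ẋ)=(-0.910603, -4.410001)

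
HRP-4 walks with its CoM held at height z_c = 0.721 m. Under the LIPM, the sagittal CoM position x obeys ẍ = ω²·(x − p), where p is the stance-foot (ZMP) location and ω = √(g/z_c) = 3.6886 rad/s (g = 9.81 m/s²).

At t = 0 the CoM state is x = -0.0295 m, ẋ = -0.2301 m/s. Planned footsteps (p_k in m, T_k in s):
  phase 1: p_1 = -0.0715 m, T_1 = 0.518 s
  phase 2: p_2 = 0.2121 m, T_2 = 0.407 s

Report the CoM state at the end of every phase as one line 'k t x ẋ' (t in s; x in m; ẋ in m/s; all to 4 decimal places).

1 0.5180 -0.1326 -0.2825
2 0.9250 -0.7631 -3.3767

phase 1: p=-0.0715, T=0.518, ωT=1.910695, cosh=3.452880, sinh=3.304902; start (x,ẋ)=(-0.029500, -0.230100) → end (x,ẋ)=(-0.132643, -0.282508)
phase 2: p=0.2121, T=0.407, ωT=1.501260, cosh=2.355095, sinh=2.132246; start (x,ẋ)=(-0.132643, -0.282508) → end (x,ẋ)=(-0.763111, -3.376741)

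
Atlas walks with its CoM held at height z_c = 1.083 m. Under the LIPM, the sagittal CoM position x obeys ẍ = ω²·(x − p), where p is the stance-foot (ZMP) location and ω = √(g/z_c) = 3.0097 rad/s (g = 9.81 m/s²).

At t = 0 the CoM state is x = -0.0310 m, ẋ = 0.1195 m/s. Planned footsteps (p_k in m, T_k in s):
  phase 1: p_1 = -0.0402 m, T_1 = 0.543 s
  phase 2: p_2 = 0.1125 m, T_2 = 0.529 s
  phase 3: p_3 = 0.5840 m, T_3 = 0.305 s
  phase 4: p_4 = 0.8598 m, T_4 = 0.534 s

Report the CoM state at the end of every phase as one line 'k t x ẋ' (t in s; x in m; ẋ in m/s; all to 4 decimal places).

phase 1: p=-0.0402, T=0.543, ωT=1.634267, cosh=2.660398, sinh=2.465302; start (x,ẋ)=(-0.031000, 0.119500) → end (x,ẋ)=(0.082160, 0.386180)
phase 2: p=0.1125, T=0.529, ωT=1.592131, cosh=2.558851, sinh=2.355360; start (x,ẋ)=(0.082160, 0.386180) → end (x,ẋ)=(0.337086, 0.773102)
phase 3: p=0.5840, T=0.305, ωT=0.917959, cosh=1.451753, sinh=1.052420; start (x,ẋ)=(0.337086, 0.773102) → end (x,ẋ)=(0.495876, 0.340260)
phase 4: p=0.8598, T=0.534, ωT=1.607180, cosh=2.594587, sinh=2.394135; start (x,ẋ)=(0.495876, 0.340260) → end (x,ẋ)=(0.186236, -1.739464)

1 0.5430 0.0822 0.3862
2 1.0720 0.3371 0.7731
3 1.3770 0.4959 0.3403
4 1.9110 0.1862 -1.7395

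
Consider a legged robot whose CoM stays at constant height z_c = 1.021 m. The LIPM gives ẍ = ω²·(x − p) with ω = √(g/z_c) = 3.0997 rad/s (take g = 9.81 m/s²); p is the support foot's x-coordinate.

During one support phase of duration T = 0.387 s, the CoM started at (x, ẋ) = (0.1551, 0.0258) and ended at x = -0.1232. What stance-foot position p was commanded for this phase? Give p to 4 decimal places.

ωT = 3.0997·0.387 = 1.199584; cosh(ωT) = 1.810028, sinh(ωT) = 1.508708
x(T) = p + (x₀−p)·cosh(ωT) + (ẋ₀/ω)·sinh(ωT) ⇒ p·(1 − cosh) = x(T) − x₀·cosh − (ẋ₀/ω)·sinh
numerator   = -0.1232 − (0.1551)·1.810028 − (0.0258/3.0997)·1.508708 = -0.416493
denominator = 1 − 1.810028 = -0.810028
p = -0.416493 / -0.810028 = 0.5142

p = 0.5142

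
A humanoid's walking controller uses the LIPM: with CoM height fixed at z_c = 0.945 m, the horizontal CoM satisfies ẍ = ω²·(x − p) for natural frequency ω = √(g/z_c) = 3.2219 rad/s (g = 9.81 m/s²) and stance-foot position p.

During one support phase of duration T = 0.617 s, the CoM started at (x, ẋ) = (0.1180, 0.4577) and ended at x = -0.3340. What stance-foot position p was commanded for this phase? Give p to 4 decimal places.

p = 0.4714

ωT = 3.2219·0.617 = 1.987912; cosh(ωT) = 3.718629, sinh(ωT) = 3.581648
x(T) = p + (x₀−p)·cosh(ωT) + (ẋ₀/ω)·sinh(ωT) ⇒ p·(1 − cosh) = x(T) − x₀·cosh − (ẋ₀/ω)·sinh
numerator   = -0.3340 − (0.1180)·3.718629 − (0.4577/3.2219)·3.581648 = -1.281604
denominator = 1 − 3.718629 = -2.718629
p = -1.281604 / -2.718629 = 0.4714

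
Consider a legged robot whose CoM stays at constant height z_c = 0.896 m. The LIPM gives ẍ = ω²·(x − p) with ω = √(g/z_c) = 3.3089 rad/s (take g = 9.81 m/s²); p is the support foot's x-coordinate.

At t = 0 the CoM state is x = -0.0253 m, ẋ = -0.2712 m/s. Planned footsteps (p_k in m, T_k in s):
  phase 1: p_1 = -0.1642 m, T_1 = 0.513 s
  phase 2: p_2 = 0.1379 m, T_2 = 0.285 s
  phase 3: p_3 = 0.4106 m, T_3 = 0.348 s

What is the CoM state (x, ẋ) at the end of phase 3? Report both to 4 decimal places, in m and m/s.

phase 1: p=-0.1642, T=0.513, ωT=1.697466, cosh=2.821620, sinh=2.638473; start (x,ẋ)=(-0.025300, -0.271200) → end (x,ẋ)=(0.011472, 0.447435)
phase 2: p=0.1379, T=0.285, ωT=0.943036, cosh=1.478605, sinh=1.089162; start (x,ẋ)=(0.011472, 0.447435) → end (x,ẋ)=(0.098241, 0.205942)
phase 3: p=0.4106, T=0.348, ωT=1.151497, cosh=1.739544, sinh=1.423381; start (x,ẋ)=(0.098241, 0.205942) → end (x,ẋ)=(-0.044173, -1.112913)

x = -0.0442, ẋ = -1.1129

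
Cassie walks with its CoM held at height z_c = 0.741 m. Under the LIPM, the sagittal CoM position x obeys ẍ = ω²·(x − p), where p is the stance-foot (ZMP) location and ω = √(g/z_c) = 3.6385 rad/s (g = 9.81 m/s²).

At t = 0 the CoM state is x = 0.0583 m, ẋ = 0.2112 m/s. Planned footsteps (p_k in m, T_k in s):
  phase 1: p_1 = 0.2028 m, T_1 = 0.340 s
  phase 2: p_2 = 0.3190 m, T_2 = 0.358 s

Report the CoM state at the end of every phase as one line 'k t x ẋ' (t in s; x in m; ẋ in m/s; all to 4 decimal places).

phase 1: p=0.2028, T=0.340, ωT=1.237090, cosh=1.867900, sinh=1.577672; start (x,ẋ)=(0.058300, 0.211200) → end (x,ẋ)=(0.024466, -0.434982)
phase 2: p=0.3190, T=0.358, ωT=1.302583, cosh=1.975308, sinh=1.703479; start (x,ẋ)=(0.024466, -0.434982) → end (x,ẋ)=(-0.466446, -2.684777)

1 0.3400 0.0245 -0.4350
2 0.6980 -0.4664 -2.6848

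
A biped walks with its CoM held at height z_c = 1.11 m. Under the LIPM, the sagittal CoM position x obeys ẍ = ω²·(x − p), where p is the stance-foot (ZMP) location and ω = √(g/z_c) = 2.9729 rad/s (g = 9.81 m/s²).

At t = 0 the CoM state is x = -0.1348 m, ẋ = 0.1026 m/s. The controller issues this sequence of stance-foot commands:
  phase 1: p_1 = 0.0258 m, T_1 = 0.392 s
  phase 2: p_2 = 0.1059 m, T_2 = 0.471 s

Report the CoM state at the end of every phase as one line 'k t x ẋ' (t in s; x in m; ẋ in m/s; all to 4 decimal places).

phase 1: p=0.0258, T=0.392, ωT=1.165377, cosh=1.759468, sinh=1.447663; start (x,ẋ)=(-0.134800, 0.102600) → end (x,ẋ)=(-0.206809, -0.510662)
phase 2: p=0.1059, T=0.471, ωT=1.400236, cosh=2.151348, sinh=1.904809; start (x,ẋ)=(-0.206809, -0.510662) → end (x,ẋ)=(-0.894040, -2.869423)

1 0.3920 -0.2068 -0.5107
2 0.8630 -0.8940 -2.8694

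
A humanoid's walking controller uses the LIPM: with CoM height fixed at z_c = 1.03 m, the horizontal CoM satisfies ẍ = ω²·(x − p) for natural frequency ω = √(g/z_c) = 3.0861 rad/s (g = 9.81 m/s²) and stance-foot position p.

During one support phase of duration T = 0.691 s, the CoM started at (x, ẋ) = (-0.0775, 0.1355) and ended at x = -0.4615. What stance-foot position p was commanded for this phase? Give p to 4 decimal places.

p = 0.0954

ωT = 3.0861·0.691 = 2.132495; cosh(ωT) = 4.277215, sinh(ωT) = 4.158674
x(T) = p + (x₀−p)·cosh(ωT) + (ẋ₀/ω)·sinh(ωT) ⇒ p·(1 − cosh) = x(T) − x₀·cosh − (ẋ₀/ω)·sinh
numerator   = -0.4615 − (-0.0775)·4.277215 − (0.1355/3.0861)·4.158674 = -0.312609
denominator = 1 − 4.277215 = -3.277215
p = -0.312609 / -3.277215 = 0.0954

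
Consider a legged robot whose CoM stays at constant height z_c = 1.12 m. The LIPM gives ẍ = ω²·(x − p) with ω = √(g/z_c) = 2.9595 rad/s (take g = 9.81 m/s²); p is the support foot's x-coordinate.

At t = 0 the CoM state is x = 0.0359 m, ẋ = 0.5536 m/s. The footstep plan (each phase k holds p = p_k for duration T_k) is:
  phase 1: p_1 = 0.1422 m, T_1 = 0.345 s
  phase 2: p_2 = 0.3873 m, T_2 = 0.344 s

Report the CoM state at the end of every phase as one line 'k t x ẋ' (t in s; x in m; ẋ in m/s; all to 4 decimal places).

1 0.3450 0.2015 0.4881
2 0.6890 0.2950 0.1019

phase 1: p=0.1422, T=0.345, ωT=1.021027, cosh=1.568135, sinh=1.207911; start (x,ẋ)=(0.035900, 0.553600) → end (x,ẋ)=(0.201457, 0.488117)
phase 2: p=0.3873, T=0.344, ωT=1.018068, cosh=1.564567, sinh=1.203275; start (x,ẋ)=(0.201457, 0.488117) → end (x,ẋ)=(0.294996, 0.101889)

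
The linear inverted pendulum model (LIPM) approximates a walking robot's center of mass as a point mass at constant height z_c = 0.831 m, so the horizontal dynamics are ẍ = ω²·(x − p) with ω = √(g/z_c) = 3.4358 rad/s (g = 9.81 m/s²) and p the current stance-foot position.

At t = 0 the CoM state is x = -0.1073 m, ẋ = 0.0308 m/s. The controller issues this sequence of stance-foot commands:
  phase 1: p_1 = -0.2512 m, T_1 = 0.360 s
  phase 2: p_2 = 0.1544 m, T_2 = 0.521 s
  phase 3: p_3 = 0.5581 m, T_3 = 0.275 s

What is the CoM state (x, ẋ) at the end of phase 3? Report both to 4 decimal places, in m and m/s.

x = 0.8807, ẋ = 1.7292

phase 1: p=-0.2512, T=0.360, ωT=1.236888, cosh=1.867581, sinh=1.577295; start (x,ẋ)=(-0.107300, 0.030800) → end (x,ẋ)=(0.031684, 0.837355)
phase 2: p=0.1544, T=0.521, ωT=1.790052, cosh=3.078357, sinh=2.911406; start (x,ẋ)=(0.031684, 0.837355) → end (x,ẋ)=(0.486190, 1.350152)
phase 3: p=0.5581, T=0.275, ωT=0.944845, cosh=1.480577, sinh=1.091837; start (x,ẋ)=(0.486190, 1.350152) → end (x,ẋ)=(0.880686, 1.729245)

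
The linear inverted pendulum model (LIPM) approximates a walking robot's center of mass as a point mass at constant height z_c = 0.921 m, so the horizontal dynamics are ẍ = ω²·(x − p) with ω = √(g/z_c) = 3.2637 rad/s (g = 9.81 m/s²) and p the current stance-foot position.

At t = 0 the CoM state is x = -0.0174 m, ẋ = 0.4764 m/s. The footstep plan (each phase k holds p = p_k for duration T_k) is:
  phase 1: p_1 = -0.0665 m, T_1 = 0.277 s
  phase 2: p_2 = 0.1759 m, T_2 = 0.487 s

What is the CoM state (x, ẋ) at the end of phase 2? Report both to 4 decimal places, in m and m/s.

x = 0.7337, ẋ = 2.0079

phase 1: p=-0.0665, T=0.277, ωT=0.904045, cosh=1.437250, sinh=1.032322; start (x,ẋ)=(-0.017400, 0.476400) → end (x,ẋ)=(0.154756, 0.850133)
phase 2: p=0.1759, T=0.487, ωT=1.589422, cosh=2.552479, sinh=2.348436; start (x,ẋ)=(0.154756, 0.850133) → end (x,ẋ)=(0.733655, 2.007889)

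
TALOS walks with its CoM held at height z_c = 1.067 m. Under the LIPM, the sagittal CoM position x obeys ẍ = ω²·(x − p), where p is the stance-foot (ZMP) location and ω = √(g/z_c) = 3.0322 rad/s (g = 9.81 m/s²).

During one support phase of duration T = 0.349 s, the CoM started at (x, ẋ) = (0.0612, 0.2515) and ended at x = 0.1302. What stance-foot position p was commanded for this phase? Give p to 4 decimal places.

p = 0.1200

ωT = 3.0322·0.349 = 1.058238; cosh(ωT) = 1.614178, sinh(ωT) = 1.267111
x(T) = p + (x₀−p)·cosh(ωT) + (ẋ₀/ω)·sinh(ωT) ⇒ p·(1 − cosh) = x(T) − x₀·cosh − (ẋ₀/ω)·sinh
numerator   = 0.1302 − (0.0612)·1.614178 − (0.2515/3.0322)·1.267111 = -0.073686
denominator = 1 − 1.614178 = -0.614178
p = -0.073686 / -0.614178 = 0.1200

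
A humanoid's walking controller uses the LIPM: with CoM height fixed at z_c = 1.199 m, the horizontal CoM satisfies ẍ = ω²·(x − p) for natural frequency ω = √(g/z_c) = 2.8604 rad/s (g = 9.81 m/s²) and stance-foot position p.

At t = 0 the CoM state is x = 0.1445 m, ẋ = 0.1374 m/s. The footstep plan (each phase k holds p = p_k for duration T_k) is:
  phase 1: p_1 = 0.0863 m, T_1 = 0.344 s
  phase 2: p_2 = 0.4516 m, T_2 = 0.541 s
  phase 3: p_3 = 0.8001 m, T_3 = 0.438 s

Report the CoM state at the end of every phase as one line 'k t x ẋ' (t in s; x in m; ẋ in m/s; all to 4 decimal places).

phase 1: p=0.0863, T=0.344, ωT=0.983978, cosh=1.524448, sinh=1.150627; start (x,ẋ)=(0.144500, 0.137400) → end (x,ẋ)=(0.230294, 0.401010)
phase 2: p=0.4516, T=0.541, ωT=1.547476, cosh=2.456190, sinh=2.243406; start (x,ẋ)=(0.230294, 0.401010) → end (x,ẋ)=(0.222541, -0.435175)
phase 3: p=0.8001, T=0.438, ωT=1.252855, cosh=1.893005, sinh=1.607317; start (x,ẋ)=(0.222541, -0.435175) → end (x,ẋ)=(-0.537756, -3.479157)

1 0.3440 0.2303 0.4010
2 0.8850 0.2225 -0.4352
3 1.3230 -0.5378 -3.4792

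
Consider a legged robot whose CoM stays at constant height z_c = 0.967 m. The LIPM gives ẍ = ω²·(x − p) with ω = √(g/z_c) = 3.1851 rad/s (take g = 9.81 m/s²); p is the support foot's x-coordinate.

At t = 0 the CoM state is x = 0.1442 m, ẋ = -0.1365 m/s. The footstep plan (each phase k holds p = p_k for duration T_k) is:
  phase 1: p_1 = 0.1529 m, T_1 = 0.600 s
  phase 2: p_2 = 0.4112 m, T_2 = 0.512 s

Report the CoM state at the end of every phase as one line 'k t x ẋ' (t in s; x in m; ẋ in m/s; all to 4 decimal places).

1 0.6000 -0.0188 -0.5631
2 1.1120 -1.1634 -4.8573

phase 1: p=0.1529, T=0.600, ωT=1.911060, cosh=3.454087, sinh=3.306164; start (x,ẋ)=(0.144200, -0.136500) → end (x,ẋ)=(-0.018839, -0.563098)
phase 2: p=0.4112, T=0.512, ωT=1.630771, cosh=2.651795, sinh=2.456017; start (x,ẋ)=(-0.018839, -0.563098) → end (x,ẋ)=(-1.163377, -4.857268)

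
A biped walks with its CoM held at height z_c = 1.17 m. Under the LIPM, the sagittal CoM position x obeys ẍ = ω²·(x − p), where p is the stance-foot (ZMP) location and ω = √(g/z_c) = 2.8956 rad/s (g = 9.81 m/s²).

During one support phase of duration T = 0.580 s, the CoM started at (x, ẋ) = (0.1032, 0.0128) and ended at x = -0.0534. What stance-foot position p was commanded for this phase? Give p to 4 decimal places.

ωT = 2.8956·0.580 = 1.679448; cosh(ωT) = 2.774536, sinh(ωT) = 2.588059
x(T) = p + (x₀−p)·cosh(ωT) + (ẋ₀/ω)·sinh(ωT) ⇒ p·(1 − cosh) = x(T) − x₀·cosh − (ẋ₀/ω)·sinh
numerator   = -0.0534 − (0.1032)·2.774536 − (0.0128/2.8956)·2.588059 = -0.351173
denominator = 1 − 2.774536 = -1.774536
p = -0.351173 / -1.774536 = 0.1979

p = 0.1979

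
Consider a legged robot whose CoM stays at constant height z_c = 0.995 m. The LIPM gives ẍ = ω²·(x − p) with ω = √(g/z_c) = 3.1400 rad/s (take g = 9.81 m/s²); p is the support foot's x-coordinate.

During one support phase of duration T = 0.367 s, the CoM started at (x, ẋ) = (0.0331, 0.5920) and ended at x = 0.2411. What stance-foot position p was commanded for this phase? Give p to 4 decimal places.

ωT = 3.1400·0.367 = 1.152380; cosh(ωT) = 1.740801, sinh(ωT) = 1.424917
x(T) = p + (x₀−p)·cosh(ωT) + (ẋ₀/ω)·sinh(ωT) ⇒ p·(1 − cosh) = x(T) − x₀·cosh − (ẋ₀/ω)·sinh
numerator   = 0.2411 − (0.0331)·1.740801 − (0.5920/3.1400)·1.424917 = -0.085167
denominator = 1 − 1.740801 = -0.740801
p = -0.085167 / -0.740801 = 0.1150

p = 0.1150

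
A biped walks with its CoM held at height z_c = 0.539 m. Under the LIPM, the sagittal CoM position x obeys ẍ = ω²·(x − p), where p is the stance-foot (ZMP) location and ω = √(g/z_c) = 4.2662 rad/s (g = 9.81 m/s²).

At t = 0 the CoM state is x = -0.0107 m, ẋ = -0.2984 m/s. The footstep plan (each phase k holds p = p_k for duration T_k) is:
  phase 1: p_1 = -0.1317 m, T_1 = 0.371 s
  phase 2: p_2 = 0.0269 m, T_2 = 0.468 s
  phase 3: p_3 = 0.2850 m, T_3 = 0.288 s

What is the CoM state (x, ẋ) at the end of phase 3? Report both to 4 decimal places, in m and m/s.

x = 0.9355, ẋ = 3.1179

phase 1: p=-0.1317, T=0.371, ωT=1.582760, cosh=2.536891, sinh=2.331484; start (x,ẋ)=(-0.010700, -0.298400) → end (x,ẋ)=(0.012188, 0.446527)
phase 2: p=0.0269, T=0.468, ωT=1.996582, cosh=3.749820, sinh=3.614021; start (x,ẋ)=(0.012188, 0.446527) → end (x,ẋ)=(0.349998, 1.447563)
phase 3: p=0.2850, T=0.288, ωT=1.228666, cosh=1.854675, sinh=1.561992; start (x,ẋ)=(0.349998, 1.447563) → end (x,ẋ)=(0.935550, 3.117893)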